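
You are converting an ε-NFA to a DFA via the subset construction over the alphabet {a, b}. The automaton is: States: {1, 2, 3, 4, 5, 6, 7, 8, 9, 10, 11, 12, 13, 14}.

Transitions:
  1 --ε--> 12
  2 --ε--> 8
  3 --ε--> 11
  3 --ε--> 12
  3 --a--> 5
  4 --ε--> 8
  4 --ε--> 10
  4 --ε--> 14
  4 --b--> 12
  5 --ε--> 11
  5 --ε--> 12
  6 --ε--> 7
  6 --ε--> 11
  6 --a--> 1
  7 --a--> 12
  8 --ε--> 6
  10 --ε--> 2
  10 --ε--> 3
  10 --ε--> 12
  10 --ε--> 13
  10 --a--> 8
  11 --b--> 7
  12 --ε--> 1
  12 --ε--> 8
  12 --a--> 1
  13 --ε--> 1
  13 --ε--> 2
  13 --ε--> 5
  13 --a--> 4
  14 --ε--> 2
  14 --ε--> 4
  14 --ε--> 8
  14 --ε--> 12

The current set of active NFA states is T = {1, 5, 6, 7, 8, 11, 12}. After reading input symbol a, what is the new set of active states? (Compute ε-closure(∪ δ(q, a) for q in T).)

6 on a → {1}.
7 on a → {12}.
12 on a → {1}.
No a-transition from 1, 5, 8, 11.
Union after reading a: {1, 12}.
Now take the ε-closure:
From 12 via ε: add 8.
From 8 via ε: add 6.
From 6 via ε: add 7, 11.
No new states can be added; the closed set is {1, 6, 7, 8, 11, 12}.

{1, 6, 7, 8, 11, 12}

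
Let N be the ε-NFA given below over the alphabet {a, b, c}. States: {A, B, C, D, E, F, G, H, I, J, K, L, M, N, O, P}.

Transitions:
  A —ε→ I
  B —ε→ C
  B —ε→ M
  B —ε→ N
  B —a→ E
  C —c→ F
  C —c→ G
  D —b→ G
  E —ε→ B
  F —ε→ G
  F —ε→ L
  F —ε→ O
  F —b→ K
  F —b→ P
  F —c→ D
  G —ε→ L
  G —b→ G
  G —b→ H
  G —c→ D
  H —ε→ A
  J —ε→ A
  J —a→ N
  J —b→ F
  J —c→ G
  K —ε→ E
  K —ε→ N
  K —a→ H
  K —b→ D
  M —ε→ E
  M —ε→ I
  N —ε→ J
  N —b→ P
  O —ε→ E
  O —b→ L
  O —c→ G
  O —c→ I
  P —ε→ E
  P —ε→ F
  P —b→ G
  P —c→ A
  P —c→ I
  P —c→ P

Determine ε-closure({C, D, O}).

{A, B, C, D, E, I, J, M, N, O}

Start with {C, D, O}.
From O via ε: add E.
From E via ε: add B.
From B via ε: add M, N.
From M via ε: add I.
From N via ε: add J.
From J via ε: add A.
No new states can be added; the closed set is {A, B, C, D, E, I, J, M, N, O}.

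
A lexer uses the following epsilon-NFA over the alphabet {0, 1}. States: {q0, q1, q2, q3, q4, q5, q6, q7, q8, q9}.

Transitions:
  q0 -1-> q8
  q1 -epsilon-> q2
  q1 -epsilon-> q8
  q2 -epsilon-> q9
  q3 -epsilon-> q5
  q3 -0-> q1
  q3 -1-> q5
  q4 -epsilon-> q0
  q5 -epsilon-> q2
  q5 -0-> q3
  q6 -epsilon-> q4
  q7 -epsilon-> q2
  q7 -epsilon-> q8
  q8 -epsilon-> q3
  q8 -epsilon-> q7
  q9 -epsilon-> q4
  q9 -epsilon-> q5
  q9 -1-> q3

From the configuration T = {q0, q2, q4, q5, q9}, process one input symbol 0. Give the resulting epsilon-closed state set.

{q0, q2, q3, q4, q5, q9}

q5 on 0 → {q3}.
No 0-transition from q0, q2, q4, q9.
Union after reading 0: {q3}.
Now take the epsilon-closure:
From q3 via epsilon: add q5.
From q5 via epsilon: add q2.
From q2 via epsilon: add q9.
From q9 via epsilon: add q4.
From q4 via epsilon: add q0.
No new states can be added; the closed set is {q0, q2, q3, q4, q5, q9}.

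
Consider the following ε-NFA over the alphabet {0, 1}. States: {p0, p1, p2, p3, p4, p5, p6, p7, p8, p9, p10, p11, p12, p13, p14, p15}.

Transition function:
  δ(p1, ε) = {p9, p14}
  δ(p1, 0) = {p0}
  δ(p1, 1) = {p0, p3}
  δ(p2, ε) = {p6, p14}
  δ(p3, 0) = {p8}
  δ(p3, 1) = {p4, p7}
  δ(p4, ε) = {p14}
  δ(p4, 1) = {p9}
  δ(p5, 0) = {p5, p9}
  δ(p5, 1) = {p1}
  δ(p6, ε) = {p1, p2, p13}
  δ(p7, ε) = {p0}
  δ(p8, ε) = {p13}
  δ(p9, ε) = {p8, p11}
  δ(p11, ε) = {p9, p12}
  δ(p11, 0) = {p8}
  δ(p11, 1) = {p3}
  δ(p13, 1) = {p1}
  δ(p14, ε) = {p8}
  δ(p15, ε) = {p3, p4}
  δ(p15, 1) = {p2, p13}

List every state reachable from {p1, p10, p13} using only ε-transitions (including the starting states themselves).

Start with {p1, p10, p13}.
From p1 via ε: add p9, p14.
From p9 via ε: add p8, p11.
From p11 via ε: add p12.
No new states can be added; the closed set is {p1, p8, p9, p10, p11, p12, p13, p14}.

{p1, p8, p9, p10, p11, p12, p13, p14}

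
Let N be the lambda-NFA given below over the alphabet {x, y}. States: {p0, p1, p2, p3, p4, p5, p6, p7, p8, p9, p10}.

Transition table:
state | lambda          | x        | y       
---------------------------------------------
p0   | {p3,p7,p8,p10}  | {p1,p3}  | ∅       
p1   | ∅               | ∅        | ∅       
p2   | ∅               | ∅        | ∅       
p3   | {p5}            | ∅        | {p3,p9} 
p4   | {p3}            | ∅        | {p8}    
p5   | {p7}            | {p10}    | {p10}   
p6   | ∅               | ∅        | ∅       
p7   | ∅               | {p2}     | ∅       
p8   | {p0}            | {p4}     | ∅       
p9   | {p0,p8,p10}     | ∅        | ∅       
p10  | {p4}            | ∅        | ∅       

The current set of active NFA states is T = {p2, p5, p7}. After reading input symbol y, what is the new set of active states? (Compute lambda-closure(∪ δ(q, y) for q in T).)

p5 on y → {p10}.
No y-transition from p2, p7.
Union after reading y: {p10}.
Now take the lambda-closure:
From p10 via lambda: add p4.
From p4 via lambda: add p3.
From p3 via lambda: add p5.
From p5 via lambda: add p7.
No new states can be added; the closed set is {p3, p4, p5, p7, p10}.

{p3, p4, p5, p7, p10}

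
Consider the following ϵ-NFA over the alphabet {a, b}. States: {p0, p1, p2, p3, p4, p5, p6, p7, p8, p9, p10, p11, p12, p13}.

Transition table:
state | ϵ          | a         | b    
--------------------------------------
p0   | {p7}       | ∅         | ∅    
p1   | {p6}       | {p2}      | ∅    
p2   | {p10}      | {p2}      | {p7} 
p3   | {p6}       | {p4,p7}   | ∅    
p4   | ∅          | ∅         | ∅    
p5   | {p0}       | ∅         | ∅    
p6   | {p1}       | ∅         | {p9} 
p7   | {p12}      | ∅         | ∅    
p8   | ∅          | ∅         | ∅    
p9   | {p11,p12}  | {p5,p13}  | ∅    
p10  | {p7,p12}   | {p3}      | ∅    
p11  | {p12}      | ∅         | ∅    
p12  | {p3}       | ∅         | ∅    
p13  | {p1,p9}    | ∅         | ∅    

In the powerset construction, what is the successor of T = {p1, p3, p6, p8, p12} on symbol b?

{p1, p3, p6, p9, p11, p12}

p6 on b → {p9}.
No b-transition from p1, p3, p8, p12.
Union after reading b: {p9}.
Now take the ϵ-closure:
From p9 via ϵ: add p11, p12.
From p12 via ϵ: add p3.
From p3 via ϵ: add p6.
From p6 via ϵ: add p1.
No new states can be added; the closed set is {p1, p3, p6, p9, p11, p12}.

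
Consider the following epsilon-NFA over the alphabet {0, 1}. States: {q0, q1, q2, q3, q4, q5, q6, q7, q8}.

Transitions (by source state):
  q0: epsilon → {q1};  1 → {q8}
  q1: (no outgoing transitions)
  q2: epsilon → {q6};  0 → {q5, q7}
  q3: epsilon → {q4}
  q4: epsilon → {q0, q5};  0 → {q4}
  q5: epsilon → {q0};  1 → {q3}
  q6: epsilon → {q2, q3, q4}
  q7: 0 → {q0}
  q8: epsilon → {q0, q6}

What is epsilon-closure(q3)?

{q0, q1, q3, q4, q5}

Start with {q3}.
From q3 via epsilon: add q4.
From q4 via epsilon: add q0, q5.
From q0 via epsilon: add q1.
No new states can be added; the closed set is {q0, q1, q3, q4, q5}.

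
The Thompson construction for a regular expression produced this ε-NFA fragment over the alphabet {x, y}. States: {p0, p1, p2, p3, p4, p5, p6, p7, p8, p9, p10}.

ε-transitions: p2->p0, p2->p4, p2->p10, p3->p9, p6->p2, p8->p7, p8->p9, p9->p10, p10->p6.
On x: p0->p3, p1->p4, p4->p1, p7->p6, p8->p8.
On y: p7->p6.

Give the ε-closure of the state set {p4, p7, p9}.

{p0, p2, p4, p6, p7, p9, p10}

Start with {p4, p7, p9}.
From p9 via ε: add p10.
From p10 via ε: add p6.
From p6 via ε: add p2.
From p2 via ε: add p0.
No new states can be added; the closed set is {p0, p2, p4, p6, p7, p9, p10}.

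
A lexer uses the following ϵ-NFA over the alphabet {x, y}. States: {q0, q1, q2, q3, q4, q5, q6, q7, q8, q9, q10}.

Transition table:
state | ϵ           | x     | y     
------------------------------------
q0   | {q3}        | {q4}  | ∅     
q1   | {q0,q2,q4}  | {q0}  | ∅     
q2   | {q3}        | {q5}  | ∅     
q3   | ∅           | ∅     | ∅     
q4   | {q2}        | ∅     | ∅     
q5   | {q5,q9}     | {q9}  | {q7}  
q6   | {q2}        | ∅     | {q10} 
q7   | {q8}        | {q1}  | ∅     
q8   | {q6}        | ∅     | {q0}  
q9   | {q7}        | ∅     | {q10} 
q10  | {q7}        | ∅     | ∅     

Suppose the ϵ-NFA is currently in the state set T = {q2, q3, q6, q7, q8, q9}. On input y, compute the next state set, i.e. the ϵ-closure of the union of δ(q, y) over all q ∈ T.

q6 on y → {q10}.
q8 on y → {q0}.
q9 on y → {q10}.
No y-transition from q2, q3, q7.
Union after reading y: {q0, q10}.
Now take the ϵ-closure:
From q0 via ϵ: add q3.
From q10 via ϵ: add q7.
From q7 via ϵ: add q8.
From q8 via ϵ: add q6.
From q6 via ϵ: add q2.
No new states can be added; the closed set is {q0, q2, q3, q6, q7, q8, q10}.

{q0, q2, q3, q6, q7, q8, q10}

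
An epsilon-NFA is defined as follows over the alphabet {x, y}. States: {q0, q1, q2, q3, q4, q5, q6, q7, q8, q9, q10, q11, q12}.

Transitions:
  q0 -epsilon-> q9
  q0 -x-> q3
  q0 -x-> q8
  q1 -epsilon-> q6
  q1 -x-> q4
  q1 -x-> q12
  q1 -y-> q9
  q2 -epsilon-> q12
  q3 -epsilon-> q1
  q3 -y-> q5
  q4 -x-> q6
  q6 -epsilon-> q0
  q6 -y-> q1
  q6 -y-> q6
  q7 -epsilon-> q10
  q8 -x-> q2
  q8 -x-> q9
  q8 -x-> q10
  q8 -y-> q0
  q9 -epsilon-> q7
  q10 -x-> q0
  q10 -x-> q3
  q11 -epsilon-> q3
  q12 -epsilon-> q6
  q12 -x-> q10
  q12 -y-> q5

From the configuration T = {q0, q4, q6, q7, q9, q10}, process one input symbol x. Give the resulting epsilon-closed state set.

{q0, q1, q3, q6, q7, q8, q9, q10}

q0 on x → {q3, q8}.
q4 on x → {q6}.
q10 on x → {q0, q3}.
No x-transition from q6, q7, q9.
Union after reading x: {q0, q3, q6, q8}.
Now take the epsilon-closure:
From q0 via epsilon: add q9.
From q3 via epsilon: add q1.
From q9 via epsilon: add q7.
From q7 via epsilon: add q10.
No new states can be added; the closed set is {q0, q1, q3, q6, q7, q8, q9, q10}.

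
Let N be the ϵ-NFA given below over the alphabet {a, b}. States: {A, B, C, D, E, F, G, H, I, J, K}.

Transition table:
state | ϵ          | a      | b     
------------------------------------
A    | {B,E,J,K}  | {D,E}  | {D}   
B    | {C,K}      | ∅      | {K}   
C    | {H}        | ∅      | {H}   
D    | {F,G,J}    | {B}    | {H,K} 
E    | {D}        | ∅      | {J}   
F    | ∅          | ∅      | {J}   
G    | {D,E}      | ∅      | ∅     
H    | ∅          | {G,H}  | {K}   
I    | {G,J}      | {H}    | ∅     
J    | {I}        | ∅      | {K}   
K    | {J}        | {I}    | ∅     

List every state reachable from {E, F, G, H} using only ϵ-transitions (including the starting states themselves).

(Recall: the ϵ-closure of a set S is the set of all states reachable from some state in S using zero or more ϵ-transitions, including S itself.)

Start with {E, F, G, H}.
From E via ϵ: add D.
From D via ϵ: add J.
From J via ϵ: add I.
No new states can be added; the closed set is {D, E, F, G, H, I, J}.

{D, E, F, G, H, I, J}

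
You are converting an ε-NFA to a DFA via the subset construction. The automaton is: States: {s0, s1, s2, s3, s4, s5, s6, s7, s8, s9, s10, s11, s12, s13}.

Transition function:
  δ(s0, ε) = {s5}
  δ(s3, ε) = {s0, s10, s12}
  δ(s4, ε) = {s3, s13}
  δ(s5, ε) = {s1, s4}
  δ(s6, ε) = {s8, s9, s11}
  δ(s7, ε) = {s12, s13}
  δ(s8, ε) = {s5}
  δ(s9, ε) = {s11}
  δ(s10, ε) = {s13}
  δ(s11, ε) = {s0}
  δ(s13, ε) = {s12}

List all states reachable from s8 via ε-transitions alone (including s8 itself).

Start with {s8}.
From s8 via ε: add s5.
From s5 via ε: add s1, s4.
From s4 via ε: add s3, s13.
From s3 via ε: add s0, s10, s12.
No new states can be added; the closed set is {s0, s1, s3, s4, s5, s8, s10, s12, s13}.

{s0, s1, s3, s4, s5, s8, s10, s12, s13}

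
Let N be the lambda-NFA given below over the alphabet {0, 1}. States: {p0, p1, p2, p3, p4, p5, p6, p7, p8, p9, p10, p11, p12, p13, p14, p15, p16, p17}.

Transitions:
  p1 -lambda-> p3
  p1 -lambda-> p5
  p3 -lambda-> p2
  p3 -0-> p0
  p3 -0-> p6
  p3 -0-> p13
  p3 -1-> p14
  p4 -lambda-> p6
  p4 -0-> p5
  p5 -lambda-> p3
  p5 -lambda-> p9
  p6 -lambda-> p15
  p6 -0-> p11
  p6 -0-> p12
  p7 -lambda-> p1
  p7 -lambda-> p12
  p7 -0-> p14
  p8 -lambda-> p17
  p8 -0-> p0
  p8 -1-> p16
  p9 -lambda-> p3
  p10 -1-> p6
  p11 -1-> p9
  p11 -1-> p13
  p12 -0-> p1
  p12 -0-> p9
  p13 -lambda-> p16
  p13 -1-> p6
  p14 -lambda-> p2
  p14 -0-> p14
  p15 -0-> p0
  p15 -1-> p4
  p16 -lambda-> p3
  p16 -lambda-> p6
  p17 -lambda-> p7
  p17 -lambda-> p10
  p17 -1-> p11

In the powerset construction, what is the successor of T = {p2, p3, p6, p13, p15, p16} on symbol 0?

{p0, p2, p3, p6, p11, p12, p13, p15, p16}

p3 on 0 → {p0, p6, p13}.
p6 on 0 → {p11, p12}.
p15 on 0 → {p0}.
No 0-transition from p2, p13, p16.
Union after reading 0: {p0, p6, p11, p12, p13}.
Now take the lambda-closure:
From p6 via lambda: add p15.
From p13 via lambda: add p16.
From p16 via lambda: add p3.
From p3 via lambda: add p2.
No new states can be added; the closed set is {p0, p2, p3, p6, p11, p12, p13, p15, p16}.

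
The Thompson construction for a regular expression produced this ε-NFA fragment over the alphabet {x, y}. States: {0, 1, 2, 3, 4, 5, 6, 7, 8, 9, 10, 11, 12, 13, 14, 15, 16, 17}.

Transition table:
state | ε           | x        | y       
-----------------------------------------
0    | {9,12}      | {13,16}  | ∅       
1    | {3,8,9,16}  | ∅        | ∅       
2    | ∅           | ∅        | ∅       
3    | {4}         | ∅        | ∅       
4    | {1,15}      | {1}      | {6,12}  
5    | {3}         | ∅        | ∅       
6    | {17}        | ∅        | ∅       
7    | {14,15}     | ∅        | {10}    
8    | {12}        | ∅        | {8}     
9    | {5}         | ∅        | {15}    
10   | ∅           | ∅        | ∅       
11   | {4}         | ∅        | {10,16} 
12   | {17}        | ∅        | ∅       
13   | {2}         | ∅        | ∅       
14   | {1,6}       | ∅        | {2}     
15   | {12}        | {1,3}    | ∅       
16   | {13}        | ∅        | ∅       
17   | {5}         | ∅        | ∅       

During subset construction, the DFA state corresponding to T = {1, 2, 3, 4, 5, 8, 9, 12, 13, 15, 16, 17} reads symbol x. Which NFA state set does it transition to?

4 on x → {1}.
15 on x → {1, 3}.
No x-transition from 1, 2, 3, 5, 8, 9, 12, 13, 16, 17.
Union after reading x: {1, 3}.
Now take the ε-closure:
From 1 via ε: add 8, 9, 16.
From 3 via ε: add 4.
From 4 via ε: add 15.
From 8 via ε: add 12.
From 9 via ε: add 5.
From 16 via ε: add 13.
From 12 via ε: add 17.
From 13 via ε: add 2.
No new states can be added; the closed set is {1, 2, 3, 4, 5, 8, 9, 12, 13, 15, 16, 17}.

{1, 2, 3, 4, 5, 8, 9, 12, 13, 15, 16, 17}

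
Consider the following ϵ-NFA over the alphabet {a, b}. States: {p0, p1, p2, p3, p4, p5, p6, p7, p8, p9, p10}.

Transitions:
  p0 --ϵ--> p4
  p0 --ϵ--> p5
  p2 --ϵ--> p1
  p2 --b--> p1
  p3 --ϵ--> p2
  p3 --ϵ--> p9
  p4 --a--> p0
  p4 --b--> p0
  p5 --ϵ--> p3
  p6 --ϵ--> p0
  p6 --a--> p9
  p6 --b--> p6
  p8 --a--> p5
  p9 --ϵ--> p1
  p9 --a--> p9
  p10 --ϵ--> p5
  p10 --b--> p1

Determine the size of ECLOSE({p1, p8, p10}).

7

Start with {p1, p8, p10}.
From p10 via ϵ: add p5.
From p5 via ϵ: add p3.
From p3 via ϵ: add p2, p9.
ϵ-closure = {p1, p2, p3, p5, p8, p9, p10}, which has 7 states.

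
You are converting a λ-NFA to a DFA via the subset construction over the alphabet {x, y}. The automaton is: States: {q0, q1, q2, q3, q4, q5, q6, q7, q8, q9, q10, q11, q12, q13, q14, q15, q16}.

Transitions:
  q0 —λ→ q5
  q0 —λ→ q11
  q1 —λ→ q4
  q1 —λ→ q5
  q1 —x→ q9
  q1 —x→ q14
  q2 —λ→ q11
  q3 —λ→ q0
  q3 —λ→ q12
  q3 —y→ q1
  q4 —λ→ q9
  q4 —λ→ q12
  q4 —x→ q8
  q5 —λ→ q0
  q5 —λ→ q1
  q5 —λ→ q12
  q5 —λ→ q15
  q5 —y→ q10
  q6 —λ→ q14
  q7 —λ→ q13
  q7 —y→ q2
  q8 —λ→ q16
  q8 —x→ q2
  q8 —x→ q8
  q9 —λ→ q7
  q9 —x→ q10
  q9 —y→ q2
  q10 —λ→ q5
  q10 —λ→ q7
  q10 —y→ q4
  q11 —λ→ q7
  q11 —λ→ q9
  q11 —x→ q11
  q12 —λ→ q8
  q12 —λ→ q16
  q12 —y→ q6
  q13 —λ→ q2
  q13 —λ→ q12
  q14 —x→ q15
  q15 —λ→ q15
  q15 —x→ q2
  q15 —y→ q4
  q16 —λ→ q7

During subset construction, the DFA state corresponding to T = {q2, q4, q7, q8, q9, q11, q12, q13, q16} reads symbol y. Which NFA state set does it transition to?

q7 on y → {q2}.
q9 on y → {q2}.
q12 on y → {q6}.
No y-transition from q2, q4, q8, q11, q13, q16.
Union after reading y: {q2, q6}.
Now take the λ-closure:
From q2 via λ: add q11.
From q6 via λ: add q14.
From q11 via λ: add q7, q9.
From q7 via λ: add q13.
From q13 via λ: add q12.
From q12 via λ: add q8, q16.
No new states can be added; the closed set is {q2, q6, q7, q8, q9, q11, q12, q13, q14, q16}.

{q2, q6, q7, q8, q9, q11, q12, q13, q14, q16}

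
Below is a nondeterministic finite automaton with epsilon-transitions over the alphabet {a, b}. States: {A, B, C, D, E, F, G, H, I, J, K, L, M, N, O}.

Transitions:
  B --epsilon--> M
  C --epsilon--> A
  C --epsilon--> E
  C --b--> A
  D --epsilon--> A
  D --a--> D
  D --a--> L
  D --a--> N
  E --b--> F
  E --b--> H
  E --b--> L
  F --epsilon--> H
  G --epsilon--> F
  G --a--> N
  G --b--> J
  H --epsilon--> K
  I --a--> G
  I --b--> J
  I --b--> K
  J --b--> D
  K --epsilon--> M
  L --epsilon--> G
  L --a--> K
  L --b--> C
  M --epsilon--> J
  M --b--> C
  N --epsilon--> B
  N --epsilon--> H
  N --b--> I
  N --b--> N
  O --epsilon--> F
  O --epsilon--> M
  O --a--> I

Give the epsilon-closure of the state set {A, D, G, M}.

{A, D, F, G, H, J, K, M}

Start with {A, D, G, M}.
From G via epsilon: add F.
From M via epsilon: add J.
From F via epsilon: add H.
From H via epsilon: add K.
No new states can be added; the closed set is {A, D, F, G, H, J, K, M}.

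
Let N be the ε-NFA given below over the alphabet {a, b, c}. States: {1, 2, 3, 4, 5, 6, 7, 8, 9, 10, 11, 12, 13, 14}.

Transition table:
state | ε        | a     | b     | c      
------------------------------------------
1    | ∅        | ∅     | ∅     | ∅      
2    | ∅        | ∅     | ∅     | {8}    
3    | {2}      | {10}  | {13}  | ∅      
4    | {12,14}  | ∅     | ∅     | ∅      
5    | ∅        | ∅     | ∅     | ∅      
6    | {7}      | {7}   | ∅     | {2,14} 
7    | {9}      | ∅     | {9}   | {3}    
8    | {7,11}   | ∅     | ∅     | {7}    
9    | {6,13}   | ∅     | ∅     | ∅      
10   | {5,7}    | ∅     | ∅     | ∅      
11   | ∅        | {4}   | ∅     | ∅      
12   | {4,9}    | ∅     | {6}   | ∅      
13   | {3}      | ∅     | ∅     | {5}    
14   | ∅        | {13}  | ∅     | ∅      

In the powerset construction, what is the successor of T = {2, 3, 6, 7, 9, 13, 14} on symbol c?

{2, 3, 5, 6, 7, 8, 9, 11, 13, 14}

2 on c → {8}.
6 on c → {2, 14}.
7 on c → {3}.
13 on c → {5}.
No c-transition from 3, 9, 14.
Union after reading c: {2, 3, 5, 8, 14}.
Now take the ε-closure:
From 8 via ε: add 7, 11.
From 7 via ε: add 9.
From 9 via ε: add 6, 13.
No new states can be added; the closed set is {2, 3, 5, 6, 7, 8, 9, 11, 13, 14}.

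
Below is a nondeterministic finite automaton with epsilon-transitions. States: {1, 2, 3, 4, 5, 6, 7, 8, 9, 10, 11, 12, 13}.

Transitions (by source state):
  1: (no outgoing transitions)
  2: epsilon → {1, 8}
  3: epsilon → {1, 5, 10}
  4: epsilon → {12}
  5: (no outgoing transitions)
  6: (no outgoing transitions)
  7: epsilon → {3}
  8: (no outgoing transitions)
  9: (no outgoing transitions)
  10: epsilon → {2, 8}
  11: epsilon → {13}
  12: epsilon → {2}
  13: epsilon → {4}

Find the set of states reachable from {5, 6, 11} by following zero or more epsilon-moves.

Start with {5, 6, 11}.
From 11 via epsilon: add 13.
From 13 via epsilon: add 4.
From 4 via epsilon: add 12.
From 12 via epsilon: add 2.
From 2 via epsilon: add 1, 8.
No new states can be added; the closed set is {1, 2, 4, 5, 6, 8, 11, 12, 13}.

{1, 2, 4, 5, 6, 8, 11, 12, 13}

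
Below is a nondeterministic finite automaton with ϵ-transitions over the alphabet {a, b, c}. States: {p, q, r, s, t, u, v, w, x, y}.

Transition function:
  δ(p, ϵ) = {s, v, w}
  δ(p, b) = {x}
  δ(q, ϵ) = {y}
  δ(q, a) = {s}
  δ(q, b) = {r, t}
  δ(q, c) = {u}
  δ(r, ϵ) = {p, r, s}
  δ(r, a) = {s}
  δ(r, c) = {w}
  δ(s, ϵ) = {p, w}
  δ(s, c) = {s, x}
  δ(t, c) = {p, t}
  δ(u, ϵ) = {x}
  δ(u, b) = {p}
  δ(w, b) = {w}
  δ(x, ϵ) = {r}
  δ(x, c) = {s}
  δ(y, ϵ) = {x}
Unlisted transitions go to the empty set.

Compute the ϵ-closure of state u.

{p, r, s, u, v, w, x}

Start with {u}.
From u via ϵ: add x.
From x via ϵ: add r.
From r via ϵ: add p, s.
From p via ϵ: add v, w.
No new states can be added; the closed set is {p, r, s, u, v, w, x}.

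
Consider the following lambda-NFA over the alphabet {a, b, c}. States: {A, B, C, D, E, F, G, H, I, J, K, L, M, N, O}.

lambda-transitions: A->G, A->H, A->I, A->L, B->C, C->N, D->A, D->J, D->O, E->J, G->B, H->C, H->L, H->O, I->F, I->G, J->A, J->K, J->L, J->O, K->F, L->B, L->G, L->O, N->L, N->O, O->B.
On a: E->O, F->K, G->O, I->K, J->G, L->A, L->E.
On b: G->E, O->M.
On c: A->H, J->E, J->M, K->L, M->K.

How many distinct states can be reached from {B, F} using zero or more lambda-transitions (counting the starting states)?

Start with {B, F}.
From B via lambda: add C.
From C via lambda: add N.
From N via lambda: add L, O.
From L via lambda: add G.
lambda-closure = {B, C, F, G, L, N, O}, which has 7 states.

7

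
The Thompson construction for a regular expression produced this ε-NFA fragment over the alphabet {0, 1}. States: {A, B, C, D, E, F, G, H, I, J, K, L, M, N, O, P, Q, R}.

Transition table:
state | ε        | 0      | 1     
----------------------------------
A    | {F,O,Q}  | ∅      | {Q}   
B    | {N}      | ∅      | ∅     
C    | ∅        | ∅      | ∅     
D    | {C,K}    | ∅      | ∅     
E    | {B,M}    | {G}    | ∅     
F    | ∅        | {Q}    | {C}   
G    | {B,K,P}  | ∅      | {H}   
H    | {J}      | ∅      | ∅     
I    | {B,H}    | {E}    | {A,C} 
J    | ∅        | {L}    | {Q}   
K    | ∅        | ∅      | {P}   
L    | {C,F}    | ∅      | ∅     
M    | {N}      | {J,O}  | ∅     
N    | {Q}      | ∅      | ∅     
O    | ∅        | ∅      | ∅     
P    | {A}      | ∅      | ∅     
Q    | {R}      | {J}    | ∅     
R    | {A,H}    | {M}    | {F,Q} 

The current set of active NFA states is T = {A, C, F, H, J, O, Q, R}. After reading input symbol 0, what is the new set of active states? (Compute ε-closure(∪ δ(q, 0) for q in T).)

F on 0 → {Q}.
J on 0 → {L}.
Q on 0 → {J}.
R on 0 → {M}.
No 0-transition from A, C, H, O.
Union after reading 0: {J, L, M, Q}.
Now take the ε-closure:
From L via ε: add C, F.
From M via ε: add N.
From Q via ε: add R.
From R via ε: add A, H.
From A via ε: add O.
No new states can be added; the closed set is {A, C, F, H, J, L, M, N, O, Q, R}.

{A, C, F, H, J, L, M, N, O, Q, R}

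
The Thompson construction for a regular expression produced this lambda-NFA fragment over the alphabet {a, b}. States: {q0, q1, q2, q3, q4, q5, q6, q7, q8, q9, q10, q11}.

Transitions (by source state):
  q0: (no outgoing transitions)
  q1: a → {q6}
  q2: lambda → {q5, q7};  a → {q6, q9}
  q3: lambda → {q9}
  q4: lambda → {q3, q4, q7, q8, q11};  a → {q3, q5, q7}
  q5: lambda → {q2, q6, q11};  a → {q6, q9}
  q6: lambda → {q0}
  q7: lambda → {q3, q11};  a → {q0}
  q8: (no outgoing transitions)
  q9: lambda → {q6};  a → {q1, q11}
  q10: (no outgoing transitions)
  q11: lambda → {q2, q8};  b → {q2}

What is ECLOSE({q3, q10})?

{q0, q3, q6, q9, q10}

Start with {q3, q10}.
From q3 via lambda: add q9.
From q9 via lambda: add q6.
From q6 via lambda: add q0.
No new states can be added; the closed set is {q0, q3, q6, q9, q10}.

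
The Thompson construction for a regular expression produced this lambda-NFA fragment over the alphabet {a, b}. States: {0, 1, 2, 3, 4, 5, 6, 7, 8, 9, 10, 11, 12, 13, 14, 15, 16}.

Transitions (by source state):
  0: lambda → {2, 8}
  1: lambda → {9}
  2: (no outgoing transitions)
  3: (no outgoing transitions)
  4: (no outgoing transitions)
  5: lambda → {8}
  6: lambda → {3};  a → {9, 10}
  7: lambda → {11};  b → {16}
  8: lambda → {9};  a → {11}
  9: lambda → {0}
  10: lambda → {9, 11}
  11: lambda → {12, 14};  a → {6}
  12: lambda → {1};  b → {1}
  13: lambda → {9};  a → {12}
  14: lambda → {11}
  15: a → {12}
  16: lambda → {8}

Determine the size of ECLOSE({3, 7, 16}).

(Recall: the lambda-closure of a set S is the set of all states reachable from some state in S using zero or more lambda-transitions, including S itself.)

Start with {3, 7, 16}.
From 7 via lambda: add 11.
From 16 via lambda: add 8.
From 8 via lambda: add 9.
From 11 via lambda: add 12, 14.
From 9 via lambda: add 0.
From 12 via lambda: add 1.
From 0 via lambda: add 2.
lambda-closure = {0, 1, 2, 3, 7, 8, 9, 11, 12, 14, 16}, which has 11 states.

11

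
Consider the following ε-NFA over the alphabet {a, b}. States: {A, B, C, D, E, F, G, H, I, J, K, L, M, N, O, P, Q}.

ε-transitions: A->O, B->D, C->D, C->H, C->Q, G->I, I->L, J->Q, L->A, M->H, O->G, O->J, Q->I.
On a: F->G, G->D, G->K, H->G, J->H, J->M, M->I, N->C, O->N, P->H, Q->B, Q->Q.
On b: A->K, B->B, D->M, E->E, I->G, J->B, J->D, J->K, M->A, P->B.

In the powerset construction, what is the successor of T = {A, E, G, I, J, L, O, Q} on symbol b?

{A, B, D, E, G, I, J, K, L, O, Q}

A on b → {K}.
E on b → {E}.
I on b → {G}.
J on b → {B, D, K}.
No b-transition from G, L, O, Q.
Union after reading b: {B, D, E, G, K}.
Now take the ε-closure:
From G via ε: add I.
From I via ε: add L.
From L via ε: add A.
From A via ε: add O.
From O via ε: add J.
From J via ε: add Q.
No new states can be added; the closed set is {A, B, D, E, G, I, J, K, L, O, Q}.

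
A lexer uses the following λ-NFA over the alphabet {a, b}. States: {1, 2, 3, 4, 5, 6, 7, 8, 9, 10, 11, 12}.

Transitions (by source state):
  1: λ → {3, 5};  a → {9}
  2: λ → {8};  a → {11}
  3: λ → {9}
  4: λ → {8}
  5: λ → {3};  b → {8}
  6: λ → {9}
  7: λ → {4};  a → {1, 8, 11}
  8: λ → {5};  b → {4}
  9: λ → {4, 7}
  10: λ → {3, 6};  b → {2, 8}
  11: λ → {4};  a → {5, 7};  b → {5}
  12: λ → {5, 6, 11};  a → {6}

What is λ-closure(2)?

{2, 3, 4, 5, 7, 8, 9}

Start with {2}.
From 2 via λ: add 8.
From 8 via λ: add 5.
From 5 via λ: add 3.
From 3 via λ: add 9.
From 9 via λ: add 4, 7.
No new states can be added; the closed set is {2, 3, 4, 5, 7, 8, 9}.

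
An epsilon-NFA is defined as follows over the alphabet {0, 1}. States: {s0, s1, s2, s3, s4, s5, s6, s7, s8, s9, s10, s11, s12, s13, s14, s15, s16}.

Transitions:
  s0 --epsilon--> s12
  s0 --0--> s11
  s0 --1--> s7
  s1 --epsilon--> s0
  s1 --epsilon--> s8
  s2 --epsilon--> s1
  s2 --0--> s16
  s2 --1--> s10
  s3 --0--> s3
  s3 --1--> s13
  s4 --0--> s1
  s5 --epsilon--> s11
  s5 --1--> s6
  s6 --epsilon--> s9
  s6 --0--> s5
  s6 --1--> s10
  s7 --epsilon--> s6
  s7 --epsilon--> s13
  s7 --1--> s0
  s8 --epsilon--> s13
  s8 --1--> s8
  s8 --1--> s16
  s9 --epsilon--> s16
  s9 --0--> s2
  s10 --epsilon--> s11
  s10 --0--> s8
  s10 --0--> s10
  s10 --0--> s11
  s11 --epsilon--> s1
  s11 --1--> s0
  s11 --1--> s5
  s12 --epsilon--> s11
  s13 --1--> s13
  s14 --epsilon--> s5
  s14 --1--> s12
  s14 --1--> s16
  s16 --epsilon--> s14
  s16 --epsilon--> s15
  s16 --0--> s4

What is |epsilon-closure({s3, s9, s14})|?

Start with {s3, s9, s14}.
From s9 via epsilon: add s16.
From s14 via epsilon: add s5.
From s5 via epsilon: add s11.
From s16 via epsilon: add s15.
From s11 via epsilon: add s1.
From s1 via epsilon: add s0, s8.
From s0 via epsilon: add s12.
From s8 via epsilon: add s13.
epsilon-closure = {s0, s1, s3, s5, s8, s9, s11, s12, s13, s14, s15, s16}, which has 12 states.

12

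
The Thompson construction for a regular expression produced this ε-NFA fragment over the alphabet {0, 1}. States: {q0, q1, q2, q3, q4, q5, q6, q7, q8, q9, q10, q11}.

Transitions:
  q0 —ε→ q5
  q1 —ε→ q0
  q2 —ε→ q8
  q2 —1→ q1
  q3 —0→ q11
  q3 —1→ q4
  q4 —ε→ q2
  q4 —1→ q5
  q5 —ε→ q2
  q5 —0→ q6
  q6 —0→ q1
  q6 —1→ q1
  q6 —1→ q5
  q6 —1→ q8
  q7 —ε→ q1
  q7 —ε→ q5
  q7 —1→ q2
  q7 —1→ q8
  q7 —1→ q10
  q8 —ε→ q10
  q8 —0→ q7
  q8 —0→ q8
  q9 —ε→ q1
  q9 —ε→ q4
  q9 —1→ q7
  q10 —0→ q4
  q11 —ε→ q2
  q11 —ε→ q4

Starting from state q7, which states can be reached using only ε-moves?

{q0, q1, q2, q5, q7, q8, q10}

Start with {q7}.
From q7 via ε: add q1, q5.
From q1 via ε: add q0.
From q5 via ε: add q2.
From q2 via ε: add q8.
From q8 via ε: add q10.
No new states can be added; the closed set is {q0, q1, q2, q5, q7, q8, q10}.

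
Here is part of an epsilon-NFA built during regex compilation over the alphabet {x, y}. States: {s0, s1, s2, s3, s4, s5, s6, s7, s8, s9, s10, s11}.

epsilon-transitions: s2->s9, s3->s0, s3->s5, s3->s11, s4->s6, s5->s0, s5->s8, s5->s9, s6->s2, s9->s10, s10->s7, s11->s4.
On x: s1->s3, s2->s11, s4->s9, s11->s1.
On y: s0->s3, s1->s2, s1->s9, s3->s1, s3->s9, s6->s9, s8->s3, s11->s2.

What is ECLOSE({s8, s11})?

Start with {s8, s11}.
From s11 via epsilon: add s4.
From s4 via epsilon: add s6.
From s6 via epsilon: add s2.
From s2 via epsilon: add s9.
From s9 via epsilon: add s10.
From s10 via epsilon: add s7.
No new states can be added; the closed set is {s2, s4, s6, s7, s8, s9, s10, s11}.

{s2, s4, s6, s7, s8, s9, s10, s11}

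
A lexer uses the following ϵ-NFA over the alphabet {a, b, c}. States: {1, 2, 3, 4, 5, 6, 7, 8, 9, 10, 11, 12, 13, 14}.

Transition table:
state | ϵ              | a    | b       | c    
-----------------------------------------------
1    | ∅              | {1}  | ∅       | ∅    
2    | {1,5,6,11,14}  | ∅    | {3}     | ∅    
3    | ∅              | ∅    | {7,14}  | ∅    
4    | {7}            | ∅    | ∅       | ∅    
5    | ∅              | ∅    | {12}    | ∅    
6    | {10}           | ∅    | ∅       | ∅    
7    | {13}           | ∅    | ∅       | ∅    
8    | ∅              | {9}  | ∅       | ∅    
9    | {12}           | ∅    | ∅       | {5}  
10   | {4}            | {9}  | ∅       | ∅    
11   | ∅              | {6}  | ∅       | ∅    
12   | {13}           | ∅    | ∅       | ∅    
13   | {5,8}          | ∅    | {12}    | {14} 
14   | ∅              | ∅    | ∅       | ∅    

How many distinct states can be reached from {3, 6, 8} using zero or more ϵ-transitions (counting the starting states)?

8

Start with {3, 6, 8}.
From 6 via ϵ: add 10.
From 10 via ϵ: add 4.
From 4 via ϵ: add 7.
From 7 via ϵ: add 13.
From 13 via ϵ: add 5.
ϵ-closure = {3, 4, 5, 6, 7, 8, 10, 13}, which has 8 states.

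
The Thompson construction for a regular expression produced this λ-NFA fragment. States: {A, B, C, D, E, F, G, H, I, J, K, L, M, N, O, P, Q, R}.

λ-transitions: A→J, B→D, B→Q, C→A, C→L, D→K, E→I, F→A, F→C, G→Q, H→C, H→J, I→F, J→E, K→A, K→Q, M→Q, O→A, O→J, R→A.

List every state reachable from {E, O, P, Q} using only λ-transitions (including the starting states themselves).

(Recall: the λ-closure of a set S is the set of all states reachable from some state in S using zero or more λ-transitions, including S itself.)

{A, C, E, F, I, J, L, O, P, Q}

Start with {E, O, P, Q}.
From E via λ: add I.
From O via λ: add A, J.
From I via λ: add F.
From F via λ: add C.
From C via λ: add L.
No new states can be added; the closed set is {A, C, E, F, I, J, L, O, P, Q}.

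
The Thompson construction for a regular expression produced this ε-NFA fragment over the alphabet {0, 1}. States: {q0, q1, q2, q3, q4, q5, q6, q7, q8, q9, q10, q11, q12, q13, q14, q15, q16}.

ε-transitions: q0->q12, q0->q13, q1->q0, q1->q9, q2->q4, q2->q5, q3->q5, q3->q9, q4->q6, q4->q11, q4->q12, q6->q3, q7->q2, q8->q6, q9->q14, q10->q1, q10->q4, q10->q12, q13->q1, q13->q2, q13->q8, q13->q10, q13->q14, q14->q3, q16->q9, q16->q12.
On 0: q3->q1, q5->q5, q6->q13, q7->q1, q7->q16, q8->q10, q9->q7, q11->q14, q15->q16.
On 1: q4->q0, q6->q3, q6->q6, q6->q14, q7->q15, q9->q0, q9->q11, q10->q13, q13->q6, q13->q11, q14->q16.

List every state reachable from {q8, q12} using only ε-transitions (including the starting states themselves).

{q3, q5, q6, q8, q9, q12, q14}

Start with {q8, q12}.
From q8 via ε: add q6.
From q6 via ε: add q3.
From q3 via ε: add q5, q9.
From q9 via ε: add q14.
No new states can be added; the closed set is {q3, q5, q6, q8, q9, q12, q14}.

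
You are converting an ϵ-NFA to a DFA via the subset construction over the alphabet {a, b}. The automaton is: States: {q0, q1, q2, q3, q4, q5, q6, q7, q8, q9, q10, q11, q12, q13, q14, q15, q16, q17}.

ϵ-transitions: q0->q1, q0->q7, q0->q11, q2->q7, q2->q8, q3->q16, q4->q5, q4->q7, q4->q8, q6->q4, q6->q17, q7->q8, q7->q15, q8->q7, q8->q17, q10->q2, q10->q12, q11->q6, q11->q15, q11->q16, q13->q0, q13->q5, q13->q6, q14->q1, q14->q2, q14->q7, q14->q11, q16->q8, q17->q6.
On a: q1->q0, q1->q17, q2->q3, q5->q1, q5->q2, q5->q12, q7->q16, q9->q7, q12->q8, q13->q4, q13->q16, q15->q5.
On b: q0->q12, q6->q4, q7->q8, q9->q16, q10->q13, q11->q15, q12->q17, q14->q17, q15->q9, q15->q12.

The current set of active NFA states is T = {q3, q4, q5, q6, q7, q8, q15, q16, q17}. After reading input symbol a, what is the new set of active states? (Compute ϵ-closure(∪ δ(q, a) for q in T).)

q5 on a → {q1, q2, q12}.
q7 on a → {q16}.
q15 on a → {q5}.
No a-transition from q3, q4, q6, q8, q16, q17.
Union after reading a: {q1, q2, q5, q12, q16}.
Now take the ϵ-closure:
From q2 via ϵ: add q7, q8.
From q7 via ϵ: add q15.
From q8 via ϵ: add q17.
From q17 via ϵ: add q6.
From q6 via ϵ: add q4.
No new states can be added; the closed set is {q1, q2, q4, q5, q6, q7, q8, q12, q15, q16, q17}.

{q1, q2, q4, q5, q6, q7, q8, q12, q15, q16, q17}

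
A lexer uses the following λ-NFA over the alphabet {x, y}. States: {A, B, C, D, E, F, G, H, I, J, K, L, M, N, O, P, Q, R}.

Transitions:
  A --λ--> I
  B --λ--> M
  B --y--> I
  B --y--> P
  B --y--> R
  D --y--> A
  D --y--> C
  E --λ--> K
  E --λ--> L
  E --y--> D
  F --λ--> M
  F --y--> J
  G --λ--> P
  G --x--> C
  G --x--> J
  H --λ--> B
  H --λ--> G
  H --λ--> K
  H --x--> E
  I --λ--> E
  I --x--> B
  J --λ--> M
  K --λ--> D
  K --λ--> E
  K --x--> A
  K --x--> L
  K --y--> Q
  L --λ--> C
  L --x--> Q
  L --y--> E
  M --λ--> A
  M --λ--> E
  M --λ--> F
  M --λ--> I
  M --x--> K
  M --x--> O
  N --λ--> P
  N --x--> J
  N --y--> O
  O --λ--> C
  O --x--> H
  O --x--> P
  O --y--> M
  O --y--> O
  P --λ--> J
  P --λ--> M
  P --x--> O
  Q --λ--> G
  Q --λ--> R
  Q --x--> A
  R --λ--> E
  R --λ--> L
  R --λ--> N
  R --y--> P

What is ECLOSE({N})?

{A, C, D, E, F, I, J, K, L, M, N, P}

Start with {N}.
From N via λ: add P.
From P via λ: add J, M.
From M via λ: add A, E, F, I.
From E via λ: add K, L.
From K via λ: add D.
From L via λ: add C.
No new states can be added; the closed set is {A, C, D, E, F, I, J, K, L, M, N, P}.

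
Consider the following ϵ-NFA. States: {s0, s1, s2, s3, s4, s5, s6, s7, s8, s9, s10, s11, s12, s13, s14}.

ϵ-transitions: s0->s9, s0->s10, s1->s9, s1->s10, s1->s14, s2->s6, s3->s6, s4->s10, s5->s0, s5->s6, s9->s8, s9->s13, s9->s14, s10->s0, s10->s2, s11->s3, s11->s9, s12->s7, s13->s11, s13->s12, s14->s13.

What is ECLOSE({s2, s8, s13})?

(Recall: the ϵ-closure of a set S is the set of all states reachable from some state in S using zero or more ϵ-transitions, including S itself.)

{s2, s3, s6, s7, s8, s9, s11, s12, s13, s14}

Start with {s2, s8, s13}.
From s2 via ϵ: add s6.
From s13 via ϵ: add s11, s12.
From s11 via ϵ: add s3, s9.
From s12 via ϵ: add s7.
From s9 via ϵ: add s14.
No new states can be added; the closed set is {s2, s3, s6, s7, s8, s9, s11, s12, s13, s14}.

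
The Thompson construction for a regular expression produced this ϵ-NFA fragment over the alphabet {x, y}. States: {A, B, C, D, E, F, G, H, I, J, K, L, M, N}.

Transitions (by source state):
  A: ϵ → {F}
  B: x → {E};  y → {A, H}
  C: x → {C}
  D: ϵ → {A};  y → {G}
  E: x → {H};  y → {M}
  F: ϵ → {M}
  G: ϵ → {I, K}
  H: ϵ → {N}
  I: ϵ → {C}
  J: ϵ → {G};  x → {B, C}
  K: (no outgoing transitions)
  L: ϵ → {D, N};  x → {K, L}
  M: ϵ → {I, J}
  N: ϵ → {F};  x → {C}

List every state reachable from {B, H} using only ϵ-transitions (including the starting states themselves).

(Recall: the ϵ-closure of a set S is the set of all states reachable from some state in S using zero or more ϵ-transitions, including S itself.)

Start with {B, H}.
From H via ϵ: add N.
From N via ϵ: add F.
From F via ϵ: add M.
From M via ϵ: add I, J.
From I via ϵ: add C.
From J via ϵ: add G.
From G via ϵ: add K.
No new states can be added; the closed set is {B, C, F, G, H, I, J, K, M, N}.

{B, C, F, G, H, I, J, K, M, N}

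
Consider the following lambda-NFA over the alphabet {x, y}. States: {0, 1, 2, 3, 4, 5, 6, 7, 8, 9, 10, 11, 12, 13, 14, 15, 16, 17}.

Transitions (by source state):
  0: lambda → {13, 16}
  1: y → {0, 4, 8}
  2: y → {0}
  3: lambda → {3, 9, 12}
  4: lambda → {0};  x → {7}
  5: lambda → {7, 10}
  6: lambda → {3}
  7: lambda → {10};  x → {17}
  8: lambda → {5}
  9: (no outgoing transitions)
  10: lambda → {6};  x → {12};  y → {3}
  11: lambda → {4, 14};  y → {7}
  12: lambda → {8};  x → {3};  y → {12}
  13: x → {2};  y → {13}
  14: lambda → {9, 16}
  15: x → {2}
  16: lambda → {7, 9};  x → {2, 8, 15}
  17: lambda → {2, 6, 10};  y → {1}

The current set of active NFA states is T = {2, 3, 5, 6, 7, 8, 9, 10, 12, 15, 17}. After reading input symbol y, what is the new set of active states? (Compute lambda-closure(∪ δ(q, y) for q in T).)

2 on y → {0}.
10 on y → {3}.
12 on y → {12}.
17 on y → {1}.
No y-transition from 3, 5, 6, 7, 8, 9, 15.
Union after reading y: {0, 1, 3, 12}.
Now take the lambda-closure:
From 0 via lambda: add 13, 16.
From 3 via lambda: add 9.
From 12 via lambda: add 8.
From 8 via lambda: add 5.
From 16 via lambda: add 7.
From 5 via lambda: add 10.
From 10 via lambda: add 6.
No new states can be added; the closed set is {0, 1, 3, 5, 6, 7, 8, 9, 10, 12, 13, 16}.

{0, 1, 3, 5, 6, 7, 8, 9, 10, 12, 13, 16}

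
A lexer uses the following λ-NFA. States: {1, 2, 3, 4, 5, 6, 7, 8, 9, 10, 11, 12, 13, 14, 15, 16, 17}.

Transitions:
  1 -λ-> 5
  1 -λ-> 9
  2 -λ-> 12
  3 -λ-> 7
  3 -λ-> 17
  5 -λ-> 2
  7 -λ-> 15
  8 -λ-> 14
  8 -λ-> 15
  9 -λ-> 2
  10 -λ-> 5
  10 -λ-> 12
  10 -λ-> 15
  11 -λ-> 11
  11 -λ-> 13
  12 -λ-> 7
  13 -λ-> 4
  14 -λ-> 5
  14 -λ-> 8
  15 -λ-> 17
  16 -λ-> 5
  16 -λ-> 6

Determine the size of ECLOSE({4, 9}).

Start with {4, 9}.
From 9 via λ: add 2.
From 2 via λ: add 12.
From 12 via λ: add 7.
From 7 via λ: add 15.
From 15 via λ: add 17.
λ-closure = {2, 4, 7, 9, 12, 15, 17}, which has 7 states.

7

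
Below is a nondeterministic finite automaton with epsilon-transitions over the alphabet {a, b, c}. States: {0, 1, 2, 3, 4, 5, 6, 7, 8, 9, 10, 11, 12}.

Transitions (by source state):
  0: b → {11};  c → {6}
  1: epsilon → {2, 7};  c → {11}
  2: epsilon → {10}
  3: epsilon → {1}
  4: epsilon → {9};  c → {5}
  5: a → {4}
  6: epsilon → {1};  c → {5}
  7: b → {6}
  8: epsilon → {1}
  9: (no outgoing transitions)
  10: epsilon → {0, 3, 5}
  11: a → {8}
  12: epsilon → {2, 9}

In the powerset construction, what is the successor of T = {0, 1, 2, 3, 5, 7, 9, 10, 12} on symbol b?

{0, 1, 2, 3, 5, 6, 7, 10, 11}

0 on b → {11}.
7 on b → {6}.
No b-transition from 1, 2, 3, 5, 9, 10, 12.
Union after reading b: {6, 11}.
Now take the epsilon-closure:
From 6 via epsilon: add 1.
From 1 via epsilon: add 2, 7.
From 2 via epsilon: add 10.
From 10 via epsilon: add 0, 3, 5.
No new states can be added; the closed set is {0, 1, 2, 3, 5, 6, 7, 10, 11}.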